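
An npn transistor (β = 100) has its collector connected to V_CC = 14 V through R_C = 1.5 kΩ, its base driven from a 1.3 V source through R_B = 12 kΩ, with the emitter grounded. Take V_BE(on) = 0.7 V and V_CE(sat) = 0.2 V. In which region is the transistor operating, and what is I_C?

Assume active. Base-emitter loop: I_B = (V_BB − V_BE)/R_B = (1.3 − 0.7)/12 = 0.05 mA.
I_C = β·I_B = 100×0.05 = 5 mA.
V_CE = V_CC − I_C·R_C = 14 − 5×1.5 = 6.5 V > V_CE(sat), so the active-region assumption holds.

active; I_C ≈ 5 mA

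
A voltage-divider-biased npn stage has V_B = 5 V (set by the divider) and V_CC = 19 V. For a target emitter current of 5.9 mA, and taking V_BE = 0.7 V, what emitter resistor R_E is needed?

V_E = V_B − V_BE = 5 − 0.7 = 4.3 V.
R_E = V_E / I_E = 4.3 / 5.9 = 0.729 kΩ.

R_E ≈ 0.73 kΩ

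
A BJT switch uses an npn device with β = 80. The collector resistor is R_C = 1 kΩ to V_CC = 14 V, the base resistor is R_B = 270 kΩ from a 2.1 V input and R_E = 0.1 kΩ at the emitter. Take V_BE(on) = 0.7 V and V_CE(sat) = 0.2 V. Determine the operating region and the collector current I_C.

active; I_C ≈ 0.4 mA

Assume active. Base-emitter loop: I_B = (V_BB − V_BE)/(R_B + (β+1)R_E) = (2.1 − 0.7)/(270 + 81×0.1) = 0.00503 mA.
I_C = β·I_B = 80×0.00503 = 0.403 mA.
V_CE = V_CC − I_C·R_C − I_E·R_E = 14 − 0.403×1 − 0.408×0.1 = 13.6 V > V_CE(sat), so the active-region assumption holds.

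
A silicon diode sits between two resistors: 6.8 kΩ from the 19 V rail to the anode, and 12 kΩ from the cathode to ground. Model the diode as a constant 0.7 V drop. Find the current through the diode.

The two resistors are in series with the diode, so KVL gives 19 = I·6.8 + 0.7 + I·12.
I = (19 − 0.7) / (6.8 + 12) kΩ = 18.3 / 18.8 = 0.973 mA.

I ≈ 0.97 mA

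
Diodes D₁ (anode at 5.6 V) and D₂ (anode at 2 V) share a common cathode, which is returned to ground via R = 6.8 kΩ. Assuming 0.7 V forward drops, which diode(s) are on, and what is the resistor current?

Only D₁ conducts; I_R ≈ 0.72 mA

Assume both conduct. Then node N would need to be at both 5.6−0.7 = 4.9 V and 2−0.7 = 1.3 V, which is impossible.
Assume only D₁ conducts: V_N = 5.6 − 0.7 = 4.9 V, so I_R = 4.9/6.8 = 0.721 mA.
Check D₂: its anode-to-cathode voltage is 2 − 4.9 = -2.9 V < 0.7 V, so it is off. The assumption is consistent.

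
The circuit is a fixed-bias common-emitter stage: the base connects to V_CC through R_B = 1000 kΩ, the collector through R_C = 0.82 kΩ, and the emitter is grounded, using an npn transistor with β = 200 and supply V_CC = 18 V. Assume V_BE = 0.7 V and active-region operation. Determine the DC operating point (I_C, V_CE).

I_C ≈ 3.5 mA, V_CE ≈ 15 V

Base loop: V_CC = I_B·R_B + V_BE, so I_B = (18 − 0.7)/1000 kΩ = 0.0173 mA.
In the active region I_C = β·I_B = 200 × 0.0173 = 3.46 mA.
Collector loop: V_CE = V_CC − I_C·R_C = 18 − 3.46×0.82 = 15.2 V.
Since V_CE = 15.2 V > V_CE(sat) ≈ 0.2 V, the transistor is in the active region as assumed.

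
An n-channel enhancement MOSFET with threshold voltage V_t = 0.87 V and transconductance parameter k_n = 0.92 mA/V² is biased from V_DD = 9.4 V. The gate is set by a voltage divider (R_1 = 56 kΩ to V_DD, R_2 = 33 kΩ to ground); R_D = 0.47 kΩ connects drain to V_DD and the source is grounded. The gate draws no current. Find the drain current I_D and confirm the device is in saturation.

I_D ≈ 3.1 mA

V_G = V_DD·R_2/(R_1+R_2) = 9.4×33/89 = 3.49 V. With the source grounded, V_GS = V_G = 3.49 V.
Assume saturation: I_D = (k_n/2)(V_GS − V_t)² = (0.92/2)×(3.49 − 0.87)² = 0.46×2.62² = 3.15 mA.
V_DS = V_DD − I_D·R_D = 9.4 − 3.15×0.47 = 7.92 V.
Saturation requires V_DS ≥ V_GS − V_t = 2.62 V; 7.92 ≥ 2.62 ✓.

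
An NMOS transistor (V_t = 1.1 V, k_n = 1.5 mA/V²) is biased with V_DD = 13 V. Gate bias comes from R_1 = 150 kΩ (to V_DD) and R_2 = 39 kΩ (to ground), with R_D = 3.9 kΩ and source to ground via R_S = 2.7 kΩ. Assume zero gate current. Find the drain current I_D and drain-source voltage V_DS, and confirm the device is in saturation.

I_D ≈ 0.34 mA, V_DS ≈ 11 V

V_G = V_DD·R_2/(R_1+R_2) = 13×39/189 = 2.68 V.
Assume saturation: I_D = (k_n/2)(V_GS − V_t)² with V_GS = V_G − I_D·R_S = 2.68 − 2.7·I_D.
Substituting gives 5.47·I_D² − 7.41·I_D + 1.88 = 0, with roots I_D = 0.338 or 1.02 mA.
The root I_D = 1.02 mA gives V_GS = -0.0648 V ≤ V_t, so take I_D = 0.338 mA.
Then V_GS = 1.77 V and V_DS = V_DD − I_D(R_D+R_S) = 13 − 0.338×6.6 = 10.8 V.
Saturation requires V_DS ≥ V_GS − V_t = 0.671 V; 10.8 ≥ 0.671 ✓.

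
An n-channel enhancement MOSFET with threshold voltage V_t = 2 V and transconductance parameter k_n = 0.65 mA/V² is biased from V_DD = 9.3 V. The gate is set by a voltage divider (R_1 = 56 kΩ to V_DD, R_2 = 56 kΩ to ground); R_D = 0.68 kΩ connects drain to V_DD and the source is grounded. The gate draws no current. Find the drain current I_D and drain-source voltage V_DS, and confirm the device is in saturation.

I_D ≈ 2.3 mA, V_DS ≈ 7.7 V

V_G = V_DD·R_2/(R_1+R_2) = 9.3×56/112 = 4.65 V. With the source grounded, V_GS = V_G = 4.65 V.
Assume saturation: I_D = (k_n/2)(V_GS − V_t)² = (0.65/2)×(4.65 − 2)² = 0.325×2.65² = 2.28 mA.
V_DS = V_DD − I_D·R_D = 9.3 − 2.28×0.68 = 7.75 V.
Saturation requires V_DS ≥ V_GS − V_t = 2.65 V; 7.75 ≥ 2.65 ✓.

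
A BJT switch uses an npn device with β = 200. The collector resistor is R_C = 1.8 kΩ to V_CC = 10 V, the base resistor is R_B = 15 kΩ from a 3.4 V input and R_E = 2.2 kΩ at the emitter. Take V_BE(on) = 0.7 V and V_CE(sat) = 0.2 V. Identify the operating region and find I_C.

Assume active. Base-emitter loop: I_B = (V_BB − V_BE)/(R_B + (β+1)R_E) = (3.4 − 0.7)/(15 + 201×2.2) = 0.00591 mA.
I_C = β·I_B = 200×0.00591 = 1.18 mA.
V_CE = V_CC − I_C·R_C − I_E·R_E = 10 − 1.18×1.8 − 1.19×2.2 = 5.26 V > V_CE(sat), so the active-region assumption holds.

active; I_C ≈ 1.2 mA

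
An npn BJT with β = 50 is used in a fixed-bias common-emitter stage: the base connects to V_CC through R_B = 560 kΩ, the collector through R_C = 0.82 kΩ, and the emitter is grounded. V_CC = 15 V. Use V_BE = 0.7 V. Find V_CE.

V_CE ≈ 14 V

Base loop: V_CC = I_B·R_B + V_BE, so I_B = (15 − 0.7)/560 kΩ = 0.0255 mA.
In the active region I_C = β·I_B = 50 × 0.0255 = 1.28 mA.
Collector loop: V_CE = V_CC − I_C·R_C = 15 − 1.28×0.82 = 14 V.
Since V_CE = 14 V > V_CE(sat) ≈ 0.2 V, the transistor is in the active region as assumed.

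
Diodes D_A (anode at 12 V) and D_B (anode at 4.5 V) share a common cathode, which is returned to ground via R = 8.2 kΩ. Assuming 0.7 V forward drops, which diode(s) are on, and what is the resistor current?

Assume both conduct. Then node N would need to be at both 12−0.7 = 11.3 V and 4.5−0.7 = 3.8 V, which is impossible.
Assume only D_A conducts: V_N = 12 − 0.7 = 11.3 V, so I_R = 11.3/8.2 = 1.38 mA.
Check D_B: its anode-to-cathode voltage is 4.5 − 11.3 = -6.8 V < 0.7 V, so it is off. The assumption is consistent.

Only D_A conducts; I_R ≈ 1.4 mA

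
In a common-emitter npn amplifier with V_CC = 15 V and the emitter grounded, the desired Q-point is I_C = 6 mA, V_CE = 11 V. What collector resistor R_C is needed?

R_C ≈ 0.67 kΩ

Collector loop: V_CC = I_C·R_C + V_CE.
R_C = (V_CC − V_CE)/I_C = (15 − 11)/6 = 0.667 kΩ.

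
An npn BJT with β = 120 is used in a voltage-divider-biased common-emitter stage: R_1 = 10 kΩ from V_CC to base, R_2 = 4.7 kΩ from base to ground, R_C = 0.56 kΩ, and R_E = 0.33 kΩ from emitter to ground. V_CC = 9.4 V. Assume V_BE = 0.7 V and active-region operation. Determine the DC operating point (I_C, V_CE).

I_C ≈ 6.4 mA, V_CE ≈ 3.7 V

Thevenize the base divider: V_Th = V_CC·R_2/(R_1+R_2) = 9.4×4.7/14.7 = 3.01 V, R_Th = R_1‖R_2 = 3.2 kΩ.
Base-emitter loop: V_Th = I_B·R_Th + V_BE + (β+1)I_B·R_E, so I_B = (3.01 − 0.7) / (3.2 + 121×0.33) = 0.0535 mA.
I_C = β·I_B = 120×0.0535 = 6.41 mA, and I_E = (β+1)I_B = 6.47 mA.
V_CE = V_CC − I_C·R_C − I_E·R_E = 9.4 − 6.41×0.56 − 6.47×0.33 = 3.67 V.
V_CE = 3.67 V > 0.2 V confirms active-region operation.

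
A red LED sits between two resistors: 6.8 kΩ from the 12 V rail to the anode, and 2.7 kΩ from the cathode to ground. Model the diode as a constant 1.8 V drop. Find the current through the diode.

The two resistors are in series with the diode, so KVL gives 12 = I·6.8 + 1.8 + I·2.7.
I = (12 − 1.8) / (6.8 + 2.7) kΩ = 10.2 / 9.5 = 1.07 mA.

I ≈ 1.1 mA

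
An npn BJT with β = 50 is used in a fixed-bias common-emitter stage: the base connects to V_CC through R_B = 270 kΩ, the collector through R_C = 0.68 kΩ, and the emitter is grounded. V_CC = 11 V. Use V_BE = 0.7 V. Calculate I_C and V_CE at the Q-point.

Base loop: V_CC = I_B·R_B + V_BE, so I_B = (11 − 0.7)/270 kΩ = 0.0381 mA.
In the active region I_C = β·I_B = 50 × 0.0381 = 1.91 mA.
Collector loop: V_CE = V_CC − I_C·R_C = 11 − 1.91×0.68 = 9.7 V.
Since V_CE = 9.7 V > V_CE(sat) ≈ 0.2 V, the transistor is in the active region as assumed.

I_C ≈ 1.9 mA, V_CE ≈ 9.7 V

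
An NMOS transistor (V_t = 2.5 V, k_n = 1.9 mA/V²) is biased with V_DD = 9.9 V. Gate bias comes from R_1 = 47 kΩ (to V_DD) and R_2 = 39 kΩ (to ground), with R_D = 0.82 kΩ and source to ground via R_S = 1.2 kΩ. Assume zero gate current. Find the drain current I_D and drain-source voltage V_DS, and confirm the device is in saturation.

I_D ≈ 0.86 mA, V_DS ≈ 8.2 V

V_G = V_DD·R_2/(R_1+R_2) = 9.9×39/86 = 4.49 V.
Assume saturation: I_D = (k_n/2)(V_GS − V_t)² with V_GS = V_G − I_D·R_S = 4.49 − 1.2·I_D.
Substituting gives 1.37·I_D² − 5.54·I_D + 3.76 = 0, with roots I_D = 0.863 or 3.18 mA.
The root I_D = 3.18 mA gives V_GS = 0.669 V ≤ V_t, so take I_D = 0.863 mA.
Then V_GS = 3.45 V and V_DS = V_DD − I_D(R_D+R_S) = 9.9 − 0.863×2.02 = 8.16 V.
Saturation requires V_DS ≥ V_GS − V_t = 0.953 V; 8.16 ≥ 0.953 ✓.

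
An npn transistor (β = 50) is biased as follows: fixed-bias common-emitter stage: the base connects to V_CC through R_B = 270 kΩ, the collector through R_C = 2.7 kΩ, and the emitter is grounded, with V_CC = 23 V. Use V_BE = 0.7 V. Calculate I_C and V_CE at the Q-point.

I_C ≈ 4.1 mA, V_CE ≈ 12 V

Base loop: V_CC = I_B·R_B + V_BE, so I_B = (23 − 0.7)/270 kΩ = 0.0826 mA.
In the active region I_C = β·I_B = 50 × 0.0826 = 4.13 mA.
Collector loop: V_CE = V_CC − I_C·R_C = 23 − 4.13×2.7 = 11.8 V.
Since V_CE = 11.8 V > V_CE(sat) ≈ 0.2 V, the transistor is in the active region as assumed.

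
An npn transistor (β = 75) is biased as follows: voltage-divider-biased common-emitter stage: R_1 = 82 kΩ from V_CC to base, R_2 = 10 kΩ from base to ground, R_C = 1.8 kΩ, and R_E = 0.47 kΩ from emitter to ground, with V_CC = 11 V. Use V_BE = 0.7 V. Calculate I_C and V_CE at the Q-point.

Thevenize the base divider: V_Th = V_CC·R_2/(R_1+R_2) = 11×10/92 = 1.2 V, R_Th = R_1‖R_2 = 8.91 kΩ.
Base-emitter loop: V_Th = I_B·R_Th + V_BE + (β+1)I_B·R_E, so I_B = (1.2 − 0.7) / (8.91 + 76×0.47) = 0.0111 mA.
I_C = β·I_B = 75×0.0111 = 0.833 mA, and I_E = (β+1)I_B = 0.844 mA.
V_CE = V_CC − I_C·R_C − I_E·R_E = 11 − 0.833×1.8 − 0.844×0.47 = 9.1 V.
V_CE = 9.1 V > 0.2 V confirms active-region operation.

I_C ≈ 0.83 mA, V_CE ≈ 9.1 V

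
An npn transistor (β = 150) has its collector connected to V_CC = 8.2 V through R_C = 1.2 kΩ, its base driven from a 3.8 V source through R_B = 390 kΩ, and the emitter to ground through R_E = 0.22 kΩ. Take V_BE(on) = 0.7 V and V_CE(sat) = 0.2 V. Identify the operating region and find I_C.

Assume active. Base-emitter loop: I_B = (V_BB − V_BE)/(R_B + (β+1)R_E) = (3.8 − 0.7)/(390 + 151×0.22) = 0.00732 mA.
I_C = β·I_B = 150×0.00732 = 1.1 mA.
V_CE = V_CC − I_C·R_C − I_E·R_E = 8.2 − 1.1×1.2 − 1.11×0.22 = 6.64 V > V_CE(sat), so the active-region assumption holds.

active; I_C ≈ 1.1 mA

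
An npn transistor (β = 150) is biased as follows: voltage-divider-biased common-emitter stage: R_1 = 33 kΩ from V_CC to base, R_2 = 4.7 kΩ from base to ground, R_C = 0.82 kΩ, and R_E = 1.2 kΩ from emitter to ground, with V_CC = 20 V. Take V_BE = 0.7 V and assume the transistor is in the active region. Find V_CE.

Thevenize the base divider: V_Th = V_CC·R_2/(R_1+R_2) = 20×4.7/37.7 = 2.49 V, R_Th = R_1‖R_2 = 4.11 kΩ.
Base-emitter loop: V_Th = I_B·R_Th + V_BE + (β+1)I_B·R_E, so I_B = (2.49 − 0.7) / (4.11 + 151×1.2) = 0.00968 mA.
I_C = β·I_B = 150×0.00968 = 1.45 mA, and I_E = (β+1)I_B = 1.46 mA.
V_CE = V_CC − I_C·R_C − I_E·R_E = 20 − 1.45×0.82 − 1.46×1.2 = 17.1 V.
V_CE = 17.1 V > 0.2 V confirms active-region operation.

V_CE ≈ 17 V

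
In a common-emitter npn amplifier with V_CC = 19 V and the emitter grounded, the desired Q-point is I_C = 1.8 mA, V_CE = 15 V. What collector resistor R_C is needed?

R_C ≈ 2.2 kΩ

Collector loop: V_CC = I_C·R_C + V_CE.
R_C = (V_CC − V_CE)/I_C = (19 − 15)/1.8 = 2.22 kΩ.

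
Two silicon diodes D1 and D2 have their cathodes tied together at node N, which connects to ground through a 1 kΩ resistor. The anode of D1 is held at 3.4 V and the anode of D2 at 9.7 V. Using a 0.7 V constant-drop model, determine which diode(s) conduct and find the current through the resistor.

Assume both conduct. Then node N would need to be at both 3.4−0.7 = 2.7 V and 9.7−0.7 = 9 V, which is impossible.
Assume only D2 conducts: V_N = 9.7 − 0.7 = 9 V, so I_R = 9/1 = 9 mA.
Check D1: its anode-to-cathode voltage is 3.4 − 9 = -5.6 V < 0.7 V, so it is off. The assumption is consistent.

Only D2 conducts; I_R ≈ 9 mA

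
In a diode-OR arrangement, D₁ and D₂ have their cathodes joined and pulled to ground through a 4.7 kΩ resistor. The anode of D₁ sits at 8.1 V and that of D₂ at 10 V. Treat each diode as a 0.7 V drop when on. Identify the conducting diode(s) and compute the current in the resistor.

Assume both conduct. Then node N would need to be at both 8.1−0.7 = 7.4 V and 10−0.7 = 9.3 V, which is impossible.
Assume only D₂ conducts: V_N = 10 − 0.7 = 9.3 V, so I_R = 9.3/4.7 = 1.98 mA.
Check D₁: its anode-to-cathode voltage is 8.1 − 9.3 = -1.2 V < 0.7 V, so it is off. The assumption is consistent.

Only D₂ conducts; I_R ≈ 2 mA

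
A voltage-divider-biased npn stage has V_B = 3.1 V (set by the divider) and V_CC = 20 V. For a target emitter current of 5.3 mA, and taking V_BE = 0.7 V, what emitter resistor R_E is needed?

R_E ≈ 0.45 kΩ

V_E = V_B − V_BE = 3.1 − 0.7 = 2.4 V.
R_E = V_E / I_E = 2.4 / 5.3 = 0.453 kΩ.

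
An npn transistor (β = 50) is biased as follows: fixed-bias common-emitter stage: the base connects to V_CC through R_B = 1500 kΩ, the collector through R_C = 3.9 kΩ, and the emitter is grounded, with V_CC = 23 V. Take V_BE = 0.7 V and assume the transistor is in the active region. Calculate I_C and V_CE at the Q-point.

Base loop: V_CC = I_B·R_B + V_BE, so I_B = (23 − 0.7)/1500 kΩ = 0.0149 mA.
In the active region I_C = β·I_B = 50 × 0.0149 = 0.743 mA.
Collector loop: V_CE = V_CC − I_C·R_C = 23 − 0.743×3.9 = 20.1 V.
Since V_CE = 20.1 V > V_CE(sat) ≈ 0.2 V, the transistor is in the active region as assumed.

I_C ≈ 0.74 mA, V_CE ≈ 20 V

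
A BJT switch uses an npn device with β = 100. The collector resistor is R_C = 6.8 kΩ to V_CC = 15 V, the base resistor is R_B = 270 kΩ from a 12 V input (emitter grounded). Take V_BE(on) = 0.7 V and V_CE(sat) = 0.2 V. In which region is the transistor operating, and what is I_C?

Assume active: I_B = (12 − 0.7)/270 = 0.0419 mA, giving I_C = β·I_B = 4.19 mA.
But then V_CE = 15 − 4.19×6.8 = -13.5 V < V_CE(sat) = 0.2 V — impossible in the active region.
So the transistor is saturated. With V_CE = 0.2 V, I_C = (V_CC − 0.2)/R_C = 14.8/6.8 = 2.18 mA.
Check: β·I_B = 4.19 mA > I_C = 2.18 mA, confirming saturation.

saturation; I_C ≈ 2.2 mA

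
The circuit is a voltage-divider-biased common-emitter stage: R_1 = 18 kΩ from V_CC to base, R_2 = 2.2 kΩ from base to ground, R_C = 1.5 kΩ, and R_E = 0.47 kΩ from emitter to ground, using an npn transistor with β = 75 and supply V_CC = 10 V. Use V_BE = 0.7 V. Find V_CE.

Thevenize the base divider: V_Th = V_CC·R_2/(R_1+R_2) = 10×2.2/20.2 = 1.09 V, R_Th = R_1‖R_2 = 1.96 kΩ.
Base-emitter loop: V_Th = I_B·R_Th + V_BE + (β+1)I_B·R_E, so I_B = (1.09 − 0.7) / (1.96 + 76×0.47) = 0.0103 mA.
I_C = β·I_B = 75×0.0103 = 0.774 mA, and I_E = (β+1)I_B = 0.785 mA.
V_CE = V_CC − I_C·R_C − I_E·R_E = 10 − 0.774×1.5 − 0.785×0.47 = 8.47 V.
V_CE = 8.47 V > 0.2 V confirms active-region operation.

V_CE ≈ 8.5 V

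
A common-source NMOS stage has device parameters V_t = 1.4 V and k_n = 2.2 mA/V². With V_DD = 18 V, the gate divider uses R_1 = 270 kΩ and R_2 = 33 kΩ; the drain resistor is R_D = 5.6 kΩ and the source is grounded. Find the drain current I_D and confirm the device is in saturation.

I_D ≈ 0.35 mA

V_G = V_DD·R_2/(R_1+R_2) = 18×33/303 = 1.96 V. With the source grounded, V_GS = V_G = 1.96 V.
Assume saturation: I_D = (k_n/2)(V_GS − V_t)² = (2.2/2)×(1.96 − 1.4)² = 1.1×0.56² = 0.345 mA.
V_DS = V_DD − I_D·R_D = 18 − 0.345×5.6 = 16.1 V.
Saturation requires V_DS ≥ V_GS − V_t = 0.56 V; 16.1 ≥ 0.56 ✓.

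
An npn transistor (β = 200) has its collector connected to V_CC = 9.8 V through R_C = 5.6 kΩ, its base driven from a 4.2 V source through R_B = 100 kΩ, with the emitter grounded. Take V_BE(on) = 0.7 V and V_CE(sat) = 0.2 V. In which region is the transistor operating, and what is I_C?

saturation; I_C ≈ 1.7 mA

Assume active: I_B = (4.2 − 0.7)/100 = 0.035 mA, giving I_C = β·I_B = 7 mA.
But then V_CE = 9.8 − 7×5.6 = -29.4 V < V_CE(sat) = 0.2 V — impossible in the active region.
So the transistor is saturated. With V_CE = 0.2 V, I_C = (V_CC − 0.2)/R_C = 9.6/5.6 = 1.71 mA.
Check: β·I_B = 7 mA > I_C = 1.71 mA, confirming saturation.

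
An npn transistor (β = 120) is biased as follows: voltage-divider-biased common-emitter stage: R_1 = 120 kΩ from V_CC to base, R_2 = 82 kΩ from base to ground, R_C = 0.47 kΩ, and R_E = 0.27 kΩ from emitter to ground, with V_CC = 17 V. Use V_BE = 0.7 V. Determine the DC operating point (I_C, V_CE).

I_C ≈ 9.1 mA, V_CE ≈ 10 V

Thevenize the base divider: V_Th = V_CC·R_2/(R_1+R_2) = 17×82/202 = 6.9 V, R_Th = R_1‖R_2 = 48.7 kΩ.
Base-emitter loop: V_Th = I_B·R_Th + V_BE + (β+1)I_B·R_E, so I_B = (6.9 − 0.7) / (48.7 + 121×0.27) = 0.0762 mA.
I_C = β·I_B = 120×0.0762 = 9.14 mA, and I_E = (β+1)I_B = 9.22 mA.
V_CE = V_CC − I_C·R_C − I_E·R_E = 17 − 9.14×0.47 − 9.22×0.27 = 10.2 V.
V_CE = 10.2 V > 0.2 V confirms active-region operation.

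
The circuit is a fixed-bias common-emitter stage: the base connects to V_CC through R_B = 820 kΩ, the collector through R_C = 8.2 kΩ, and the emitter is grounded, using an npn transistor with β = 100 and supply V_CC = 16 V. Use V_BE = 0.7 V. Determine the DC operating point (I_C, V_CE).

I_C ≈ 1.9 mA, V_CE ≈ 0.7 V

Base loop: V_CC = I_B·R_B + V_BE, so I_B = (16 − 0.7)/820 kΩ = 0.0187 mA.
In the active region I_C = β·I_B = 100 × 0.0187 = 1.87 mA.
Collector loop: V_CE = V_CC − I_C·R_C = 16 − 1.87×8.2 = 0.7 V.
Since V_CE = 0.7 V > V_CE(sat) ≈ 0.2 V, the transistor is in the active region as assumed.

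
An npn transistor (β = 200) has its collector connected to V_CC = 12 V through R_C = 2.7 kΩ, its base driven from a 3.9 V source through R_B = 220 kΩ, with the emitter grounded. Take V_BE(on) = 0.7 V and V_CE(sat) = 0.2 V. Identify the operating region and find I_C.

active; I_C ≈ 2.9 mA

Assume active. Base-emitter loop: I_B = (V_BB − V_BE)/R_B = (3.9 − 0.7)/220 = 0.0145 mA.
I_C = β·I_B = 200×0.0145 = 2.91 mA.
V_CE = V_CC − I_C·R_C = 12 − 2.91×2.7 = 4.15 V > V_CE(sat), so the active-region assumption holds.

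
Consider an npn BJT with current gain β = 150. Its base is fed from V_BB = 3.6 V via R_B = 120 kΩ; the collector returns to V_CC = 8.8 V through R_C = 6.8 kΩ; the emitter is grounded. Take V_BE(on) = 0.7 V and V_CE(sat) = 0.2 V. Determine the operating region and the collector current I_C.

saturation; I_C ≈ 1.3 mA

Assume active: I_B = (3.6 − 0.7)/120 = 0.0242 mA, giving I_C = β·I_B = 3.63 mA.
But then V_CE = 8.8 − 3.63×6.8 = -15.9 V < V_CE(sat) = 0.2 V — impossible in the active region.
So the transistor is saturated. With V_CE = 0.2 V, I_C = (V_CC − 0.2)/R_C = 8.6/6.8 = 1.26 mA.
Check: β·I_B = 3.63 mA > I_C = 1.26 mA, confirming saturation.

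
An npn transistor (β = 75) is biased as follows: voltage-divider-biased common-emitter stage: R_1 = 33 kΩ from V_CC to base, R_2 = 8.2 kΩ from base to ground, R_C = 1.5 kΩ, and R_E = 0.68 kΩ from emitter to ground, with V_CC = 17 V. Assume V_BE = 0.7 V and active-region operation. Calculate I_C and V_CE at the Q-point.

Thevenize the base divider: V_Th = V_CC·R_2/(R_1+R_2) = 17×8.2/41.2 = 3.38 V, R_Th = R_1‖R_2 = 6.57 kΩ.
Base-emitter loop: V_Th = I_B·R_Th + V_BE + (β+1)I_B·R_E, so I_B = (3.38 − 0.7) / (6.57 + 76×0.68) = 0.0461 mA.
I_C = β·I_B = 75×0.0461 = 3.46 mA, and I_E = (β+1)I_B = 3.5 mA.
V_CE = V_CC − I_C·R_C − I_E·R_E = 17 − 3.46×1.5 − 3.5×0.68 = 9.44 V.
V_CE = 9.44 V > 0.2 V confirms active-region operation.

I_C ≈ 3.5 mA, V_CE ≈ 9.4 V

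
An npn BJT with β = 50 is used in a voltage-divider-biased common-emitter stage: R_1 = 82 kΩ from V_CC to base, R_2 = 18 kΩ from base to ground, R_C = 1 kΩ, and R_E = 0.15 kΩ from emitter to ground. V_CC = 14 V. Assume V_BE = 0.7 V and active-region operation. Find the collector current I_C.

I_C ≈ 4.1 mA

Thevenize the base divider: V_Th = V_CC·R_2/(R_1+R_2) = 14×18/100 = 2.52 V, R_Th = R_1‖R_2 = 14.8 kΩ.
Base-emitter loop: V_Th = I_B·R_Th + V_BE + (β+1)I_B·R_E, so I_B = (2.52 − 0.7) / (14.8 + 51×0.15) = 0.0812 mA.
I_C = β·I_B = 50×0.0812 = 4.06 mA, and I_E = (β+1)I_B = 4.14 mA.
V_CE = V_CC − I_C·R_C − I_E·R_E = 14 − 4.06×1 − 4.14×0.15 = 9.32 V.
V_CE = 9.32 V > 0.2 V confirms active-region operation.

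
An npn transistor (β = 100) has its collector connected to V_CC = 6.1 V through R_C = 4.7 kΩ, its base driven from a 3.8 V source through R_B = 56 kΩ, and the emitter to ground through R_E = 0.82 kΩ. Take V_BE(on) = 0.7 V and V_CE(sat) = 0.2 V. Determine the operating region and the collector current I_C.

Assume active: I_B = (3.8 − 0.7)/(56 + 101×0.82) = 0.0223 mA, I_C = β·I_B = 2.23 mA.
Then V_CE = 6.1 − 2.23×4.7 − 2.26×0.82 = -6.25 V < 0.2 V — the active assumption fails.
Re-solve with V_CE = 0.2 V. KCL at the emitter: V_E/R_E = (V_BB−0.7−V_E)/R_B + (V_CC−0.2−V_E)/R_C, giving V_E = 0.904 V.
I_C = (V_CC − 0.2 − V_E)/R_C = (5.9 − 0.904)/4.7 = 1.06 mA.
Check: I_B = (3.1 − 0.904)/56 = 0.0392 mA, and β·I_B = 3.92 mA > I_C, confirming saturation.

saturation; I_C ≈ 1.1 mA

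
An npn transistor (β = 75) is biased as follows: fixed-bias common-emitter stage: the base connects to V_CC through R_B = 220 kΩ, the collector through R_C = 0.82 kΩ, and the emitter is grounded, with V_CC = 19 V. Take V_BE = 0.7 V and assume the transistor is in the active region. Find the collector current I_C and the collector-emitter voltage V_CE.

Base loop: V_CC = I_B·R_B + V_BE, so I_B = (19 − 0.7)/220 kΩ = 0.0832 mA.
In the active region I_C = β·I_B = 75 × 0.0832 = 6.24 mA.
Collector loop: V_CE = V_CC − I_C·R_C = 19 − 6.24×0.82 = 13.9 V.
Since V_CE = 13.9 V > V_CE(sat) ≈ 0.2 V, the transistor is in the active region as assumed.

I_C ≈ 6.2 mA, V_CE ≈ 14 V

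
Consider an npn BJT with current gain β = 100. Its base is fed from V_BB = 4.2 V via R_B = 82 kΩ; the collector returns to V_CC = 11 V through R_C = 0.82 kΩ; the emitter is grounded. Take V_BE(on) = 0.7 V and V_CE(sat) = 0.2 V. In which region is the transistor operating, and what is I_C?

Assume active. Base-emitter loop: I_B = (V_BB − V_BE)/R_B = (4.2 − 0.7)/82 = 0.0427 mA.
I_C = β·I_B = 100×0.0427 = 4.27 mA.
V_CE = V_CC − I_C·R_C = 11 − 4.27×0.82 = 7.5 V > V_CE(sat), so the active-region assumption holds.

active; I_C ≈ 4.3 mA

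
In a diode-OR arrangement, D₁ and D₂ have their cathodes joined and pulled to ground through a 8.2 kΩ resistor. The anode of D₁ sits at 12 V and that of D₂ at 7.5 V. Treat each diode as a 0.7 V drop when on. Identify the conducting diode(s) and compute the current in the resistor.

Assume both conduct. Then node N would need to be at both 12−0.7 = 11.3 V and 7.5−0.7 = 6.8 V, which is impossible.
Assume only D₁ conducts: V_N = 12 − 0.7 = 11.3 V, so I_R = 11.3/8.2 = 1.38 mA.
Check D₂: its anode-to-cathode voltage is 7.5 − 11.3 = -3.8 V < 0.7 V, so it is off. The assumption is consistent.

Only D₁ conducts; I_R ≈ 1.4 mA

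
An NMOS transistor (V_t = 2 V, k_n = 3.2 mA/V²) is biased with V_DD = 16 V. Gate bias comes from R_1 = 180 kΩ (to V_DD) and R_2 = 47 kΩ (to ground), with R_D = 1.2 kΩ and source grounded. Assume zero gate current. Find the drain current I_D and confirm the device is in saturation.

I_D ≈ 2.8 mA

V_G = V_DD·R_2/(R_1+R_2) = 16×47/227 = 3.31 V. With the source grounded, V_GS = V_G = 3.31 V.
Assume saturation: I_D = (k_n/2)(V_GS − V_t)² = (3.2/2)×(3.31 − 2)² = 1.6×1.31² = 2.76 mA.
V_DS = V_DD − I_D·R_D = 16 − 2.76×1.2 = 12.7 V.
Saturation requires V_DS ≥ V_GS − V_t = 1.31 V; 12.7 ≥ 1.31 ✓.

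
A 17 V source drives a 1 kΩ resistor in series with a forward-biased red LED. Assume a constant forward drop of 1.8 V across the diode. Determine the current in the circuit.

KVL around the loop: 17 = V_D + I·R = 1.8 + I × 1 kΩ.
So I = (17 − 1.8) / 1 kΩ = 15.2 / 1 = 15.2 mA.

I ≈ 15 mA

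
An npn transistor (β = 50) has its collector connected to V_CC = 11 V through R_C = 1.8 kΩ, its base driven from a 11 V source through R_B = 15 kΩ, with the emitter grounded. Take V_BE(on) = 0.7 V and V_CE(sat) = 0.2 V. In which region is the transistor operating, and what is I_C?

Assume active: I_B = (11 − 0.7)/15 = 0.687 mA, giving I_C = β·I_B = 34.3 mA.
But then V_CE = 11 − 34.3×1.8 = -50.8 V < V_CE(sat) = 0.2 V — impossible in the active region.
So the transistor is saturated. With V_CE = 0.2 V, I_C = (V_CC − 0.2)/R_C = 10.8/1.8 = 6 mA.
Check: β·I_B = 34.3 mA > I_C = 6 mA, confirming saturation.

saturation; I_C ≈ 6 mA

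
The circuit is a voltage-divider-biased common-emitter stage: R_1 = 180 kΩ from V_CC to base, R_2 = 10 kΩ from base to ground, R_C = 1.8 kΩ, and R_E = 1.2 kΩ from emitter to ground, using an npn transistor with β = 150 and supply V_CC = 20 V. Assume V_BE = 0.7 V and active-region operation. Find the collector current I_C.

Thevenize the base divider: V_Th = V_CC·R_2/(R_1+R_2) = 20×10/190 = 1.05 V, R_Th = R_1‖R_2 = 9.47 kΩ.
Base-emitter loop: V_Th = I_B·R_Th + V_BE + (β+1)I_B·R_E, so I_B = (1.05 − 0.7) / (9.47 + 151×1.2) = 0.00185 mA.
I_C = β·I_B = 150×0.00185 = 0.277 mA, and I_E = (β+1)I_B = 0.279 mA.
V_CE = V_CC − I_C·R_C − I_E·R_E = 20 − 0.277×1.8 − 0.279×1.2 = 19.2 V.
V_CE = 19.2 V > 0.2 V confirms active-region operation.

I_C ≈ 0.28 mA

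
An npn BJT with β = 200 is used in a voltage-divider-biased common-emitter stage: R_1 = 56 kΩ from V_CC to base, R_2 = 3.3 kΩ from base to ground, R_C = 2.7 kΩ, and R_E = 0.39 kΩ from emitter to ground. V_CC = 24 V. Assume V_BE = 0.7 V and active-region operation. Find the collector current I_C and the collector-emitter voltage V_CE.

Thevenize the base divider: V_Th = V_CC·R_2/(R_1+R_2) = 24×3.3/59.3 = 1.34 V, R_Th = R_1‖R_2 = 3.12 kΩ.
Base-emitter loop: V_Th = I_B·R_Th + V_BE + (β+1)I_B·R_E, so I_B = (1.34 − 0.7) / (3.12 + 201×0.39) = 0.0078 mA.
I_C = β·I_B = 200×0.0078 = 1.56 mA, and I_E = (β+1)I_B = 1.57 mA.
V_CE = V_CC − I_C·R_C − I_E·R_E = 24 − 1.56×2.7 − 1.57×0.39 = 19.2 V.
V_CE = 19.2 V > 0.2 V confirms active-region operation.

I_C ≈ 1.6 mA, V_CE ≈ 19 V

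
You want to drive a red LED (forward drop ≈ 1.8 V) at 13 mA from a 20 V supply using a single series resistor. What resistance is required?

The resistor drops V_S − V_D = 20 − 1.8 = 18.2 V at 13 mA.
R = 18.2 V / 13 mA = 1.4 kΩ.

R ≈ 1.4 kΩ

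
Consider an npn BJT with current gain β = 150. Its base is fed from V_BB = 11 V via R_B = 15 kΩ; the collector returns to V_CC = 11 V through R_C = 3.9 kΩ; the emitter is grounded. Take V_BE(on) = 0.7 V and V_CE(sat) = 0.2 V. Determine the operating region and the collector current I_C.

saturation; I_C ≈ 2.8 mA

Assume active: I_B = (11 − 0.7)/15 = 0.687 mA, giving I_C = β·I_B = 103 mA.
But then V_CE = 11 − 103×3.9 = -391 V < V_CE(sat) = 0.2 V — impossible in the active region.
So the transistor is saturated. With V_CE = 0.2 V, I_C = (V_CC − 0.2)/R_C = 10.8/3.9 = 2.77 mA.
Check: β·I_B = 103 mA > I_C = 2.77 mA, confirming saturation.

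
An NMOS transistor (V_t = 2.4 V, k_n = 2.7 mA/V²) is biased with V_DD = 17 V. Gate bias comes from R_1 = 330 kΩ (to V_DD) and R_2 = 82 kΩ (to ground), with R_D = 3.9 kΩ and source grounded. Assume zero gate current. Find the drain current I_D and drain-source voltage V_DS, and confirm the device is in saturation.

V_G = V_DD·R_2/(R_1+R_2) = 17×82/412 = 3.38 V. With the source grounded, V_GS = V_G = 3.38 V.
Assume saturation: I_D = (k_n/2)(V_GS − V_t)² = (2.7/2)×(3.38 − 2.4)² = 1.35×0.983² = 1.31 mA.
V_DS = V_DD − I_D·R_D = 17 − 1.31×3.9 = 11.9 V.
Saturation requires V_DS ≥ V_GS − V_t = 0.983 V; 11.9 ≥ 0.983 ✓.

I_D ≈ 1.3 mA, V_DS ≈ 12 V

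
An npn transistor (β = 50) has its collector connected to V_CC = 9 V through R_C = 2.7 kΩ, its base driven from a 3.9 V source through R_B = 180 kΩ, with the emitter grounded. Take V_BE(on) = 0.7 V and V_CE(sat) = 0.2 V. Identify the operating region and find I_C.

Assume active. Base-emitter loop: I_B = (V_BB − V_BE)/R_B = (3.9 − 0.7)/180 = 0.0178 mA.
I_C = β·I_B = 50×0.0178 = 0.889 mA.
V_CE = V_CC − I_C·R_C = 9 − 0.889×2.7 = 6.6 V > V_CE(sat), so the active-region assumption holds.

active; I_C ≈ 0.89 mA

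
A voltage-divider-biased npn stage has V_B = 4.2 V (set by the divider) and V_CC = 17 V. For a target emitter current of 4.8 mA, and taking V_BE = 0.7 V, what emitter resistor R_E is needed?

V_E = V_B − V_BE = 4.2 − 0.7 = 3.5 V.
R_E = V_E / I_E = 3.5 / 4.8 = 0.729 kΩ.

R_E ≈ 0.73 kΩ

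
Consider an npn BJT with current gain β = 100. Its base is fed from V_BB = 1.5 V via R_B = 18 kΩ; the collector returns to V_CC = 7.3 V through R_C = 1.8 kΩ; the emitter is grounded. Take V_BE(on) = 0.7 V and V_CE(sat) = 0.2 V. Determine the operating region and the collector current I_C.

Assume active: I_B = (1.5 − 0.7)/18 = 0.0444 mA, giving I_C = β·I_B = 4.44 mA.
But then V_CE = 7.3 − 4.44×1.8 = -0.7 V < V_CE(sat) = 0.2 V — impossible in the active region.
So the transistor is saturated. With V_CE = 0.2 V, I_C = (V_CC − 0.2)/R_C = 7.1/1.8 = 3.94 mA.
Check: β·I_B = 4.44 mA > I_C = 3.94 mA, confirming saturation.

saturation; I_C ≈ 3.9 mA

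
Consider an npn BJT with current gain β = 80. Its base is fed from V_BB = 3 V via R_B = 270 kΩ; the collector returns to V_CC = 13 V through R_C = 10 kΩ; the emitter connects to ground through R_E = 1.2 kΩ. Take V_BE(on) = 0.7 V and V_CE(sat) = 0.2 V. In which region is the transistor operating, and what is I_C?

Assume active. Base-emitter loop: I_B = (V_BB − V_BE)/(R_B + (β+1)R_E) = (3 − 0.7)/(270 + 81×1.2) = 0.00626 mA.
I_C = β·I_B = 80×0.00626 = 0.501 mA.
V_CE = V_CC − I_C·R_C − I_E·R_E = 13 − 0.501×10 − 0.507×1.2 = 7.38 V > V_CE(sat), so the active-region assumption holds.

active; I_C ≈ 0.5 mA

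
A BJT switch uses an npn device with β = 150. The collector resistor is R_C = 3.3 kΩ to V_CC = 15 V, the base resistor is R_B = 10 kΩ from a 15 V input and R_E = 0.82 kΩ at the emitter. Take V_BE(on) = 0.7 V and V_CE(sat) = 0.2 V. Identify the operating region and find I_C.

Assume active: I_B = (15 − 0.7)/(10 + 151×0.82) = 0.107 mA, I_C = β·I_B = 16 mA.
Then V_CE = 15 − 16×3.3 − 16.1×0.82 = -51.1 V < 0.2 V — the active assumption fails.
Re-solve with V_CE = 0.2 V. KCL at the emitter: V_E/R_E = (V_BB−0.7−V_E)/R_B + (V_CC−0.2−V_E)/R_C, giving V_E = 3.65 V.
I_C = (V_CC − 0.2 − V_E)/R_C = (14.8 − 3.65)/3.3 = 3.38 mA.
Check: I_B = (14.3 − 3.65)/10 = 1.07 mA, and β·I_B = 160 mA > I_C, confirming saturation.

saturation; I_C ≈ 3.4 mA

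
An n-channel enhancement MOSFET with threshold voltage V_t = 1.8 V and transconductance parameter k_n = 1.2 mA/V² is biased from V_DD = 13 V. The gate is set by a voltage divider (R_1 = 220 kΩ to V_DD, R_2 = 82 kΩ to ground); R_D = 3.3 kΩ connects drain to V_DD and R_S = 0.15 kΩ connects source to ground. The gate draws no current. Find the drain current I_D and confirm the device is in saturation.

V_G = V_DD·R_2/(R_1+R_2) = 13×82/302 = 3.53 V.
Assume saturation: I_D = (k_n/2)(V_GS − V_t)² with V_GS = V_G − I_D·R_S = 3.53 − 0.15·I_D.
Substituting gives 0.0135·I_D² − 1.31·I_D + 1.8 = 0, with roots I_D = 1.39 or 95.7 mA.
The root I_D = 95.7 mA gives V_GS = -10.8 V ≤ V_t, so take I_D = 1.39 mA.
Then V_GS = 3.32 V and V_DS = V_DD − I_D(R_D+R_S) = 13 − 1.39×3.45 = 8.21 V.
Saturation requires V_DS ≥ V_GS − V_t = 1.52 V; 8.21 ≥ 1.52 ✓.

I_D ≈ 1.4 mA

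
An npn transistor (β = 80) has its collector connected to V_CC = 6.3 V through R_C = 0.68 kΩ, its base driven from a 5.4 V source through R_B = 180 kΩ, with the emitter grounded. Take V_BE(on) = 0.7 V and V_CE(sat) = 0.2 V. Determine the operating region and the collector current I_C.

Assume active. Base-emitter loop: I_B = (V_BB − V_BE)/R_B = (5.4 − 0.7)/180 = 0.0261 mA.
I_C = β·I_B = 80×0.0261 = 2.09 mA.
V_CE = V_CC − I_C·R_C = 6.3 − 2.09×0.68 = 4.88 V > V_CE(sat), so the active-region assumption holds.

active; I_C ≈ 2.1 mA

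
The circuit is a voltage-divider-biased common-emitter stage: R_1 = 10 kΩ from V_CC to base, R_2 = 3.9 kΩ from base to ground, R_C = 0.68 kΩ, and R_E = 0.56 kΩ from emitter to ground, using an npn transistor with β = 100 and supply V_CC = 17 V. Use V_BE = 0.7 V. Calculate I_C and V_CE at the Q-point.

I_C ≈ 6.9 mA, V_CE ≈ 8.5 V

Thevenize the base divider: V_Th = V_CC·R_2/(R_1+R_2) = 17×3.9/13.9 = 4.77 V, R_Th = R_1‖R_2 = 2.81 kΩ.
Base-emitter loop: V_Th = I_B·R_Th + V_BE + (β+1)I_B·R_E, so I_B = (4.77 − 0.7) / (2.81 + 101×0.56) = 0.0686 mA.
I_C = β·I_B = 100×0.0686 = 6.86 mA, and I_E = (β+1)I_B = 6.92 mA.
V_CE = V_CC − I_C·R_C − I_E·R_E = 17 − 6.86×0.68 − 6.92×0.56 = 8.46 V.
V_CE = 8.46 V > 0.2 V confirms active-region operation.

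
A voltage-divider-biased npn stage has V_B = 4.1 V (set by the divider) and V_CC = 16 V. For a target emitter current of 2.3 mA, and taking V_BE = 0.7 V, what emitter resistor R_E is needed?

R_E ≈ 1.5 kΩ

V_E = V_B − V_BE = 4.1 − 0.7 = 3.4 V.
R_E = V_E / I_E = 3.4 / 2.3 = 1.48 kΩ.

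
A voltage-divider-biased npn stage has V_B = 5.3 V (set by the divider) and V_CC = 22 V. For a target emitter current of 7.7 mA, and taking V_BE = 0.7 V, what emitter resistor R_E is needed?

V_E = V_B − V_BE = 5.3 − 0.7 = 4.6 V.
R_E = V_E / I_E = 4.6 / 7.7 = 0.597 kΩ.

R_E ≈ 0.6 kΩ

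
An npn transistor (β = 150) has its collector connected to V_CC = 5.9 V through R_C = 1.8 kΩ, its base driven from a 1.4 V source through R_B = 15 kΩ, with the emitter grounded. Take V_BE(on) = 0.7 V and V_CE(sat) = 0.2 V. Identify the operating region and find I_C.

saturation; I_C ≈ 3.2 mA

Assume active: I_B = (1.4 − 0.7)/15 = 0.0467 mA, giving I_C = β·I_B = 7 mA.
But then V_CE = 5.9 − 7×1.8 = -6.7 V < V_CE(sat) = 0.2 V — impossible in the active region.
So the transistor is saturated. With V_CE = 0.2 V, I_C = (V_CC − 0.2)/R_C = 5.7/1.8 = 3.17 mA.
Check: β·I_B = 7 mA > I_C = 3.17 mA, confirming saturation.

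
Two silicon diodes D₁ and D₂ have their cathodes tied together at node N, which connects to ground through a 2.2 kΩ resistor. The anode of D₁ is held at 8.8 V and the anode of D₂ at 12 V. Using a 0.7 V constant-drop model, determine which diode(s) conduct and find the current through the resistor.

Only D₂ conducts; I_R ≈ 5.1 mA

Assume both conduct. Then node N would need to be at both 8.8−0.7 = 8.1 V and 12−0.7 = 11.3 V, which is impossible.
Assume only D₂ conducts: V_N = 12 − 0.7 = 11.3 V, so I_R = 11.3/2.2 = 5.14 mA.
Check D₁: its anode-to-cathode voltage is 8.8 − 11.3 = -2.5 V < 0.7 V, so it is off. The assumption is consistent.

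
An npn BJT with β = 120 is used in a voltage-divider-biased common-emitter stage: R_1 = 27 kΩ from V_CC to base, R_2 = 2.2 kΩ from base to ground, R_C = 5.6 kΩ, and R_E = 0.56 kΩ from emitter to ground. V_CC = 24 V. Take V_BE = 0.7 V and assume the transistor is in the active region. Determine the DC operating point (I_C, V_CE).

Thevenize the base divider: V_Th = V_CC·R_2/(R_1+R_2) = 24×2.2/29.2 = 1.81 V, R_Th = R_1‖R_2 = 2.03 kΩ.
Base-emitter loop: V_Th = I_B·R_Th + V_BE + (β+1)I_B·R_E, so I_B = (1.81 − 0.7) / (2.03 + 121×0.56) = 0.0159 mA.
I_C = β·I_B = 120×0.0159 = 1.91 mA, and I_E = (β+1)I_B = 1.92 mA.
V_CE = V_CC − I_C·R_C − I_E·R_E = 24 − 1.91×5.6 − 1.92×0.56 = 12.3 V.
V_CE = 12.3 V > 0.2 V confirms active-region operation.

I_C ≈ 1.9 mA, V_CE ≈ 12 V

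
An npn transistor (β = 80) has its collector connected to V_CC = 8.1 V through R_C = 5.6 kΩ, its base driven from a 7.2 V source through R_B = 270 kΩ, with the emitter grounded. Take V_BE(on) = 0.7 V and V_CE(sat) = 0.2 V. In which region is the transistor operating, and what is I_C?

Assume active: I_B = (7.2 − 0.7)/270 = 0.0241 mA, giving I_C = β·I_B = 1.93 mA.
But then V_CE = 8.1 − 1.93×5.6 = -2.69 V < V_CE(sat) = 0.2 V — impossible in the active region.
So the transistor is saturated. With V_CE = 0.2 V, I_C = (V_CC − 0.2)/R_C = 7.9/5.6 = 1.41 mA.
Check: β·I_B = 1.93 mA > I_C = 1.41 mA, confirming saturation.

saturation; I_C ≈ 1.4 mA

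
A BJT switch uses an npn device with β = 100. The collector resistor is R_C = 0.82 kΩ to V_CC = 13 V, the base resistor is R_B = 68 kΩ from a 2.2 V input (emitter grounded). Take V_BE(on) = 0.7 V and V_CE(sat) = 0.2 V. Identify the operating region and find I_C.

Assume active. Base-emitter loop: I_B = (V_BB − V_BE)/R_B = (2.2 − 0.7)/68 = 0.0221 mA.
I_C = β·I_B = 100×0.0221 = 2.21 mA.
V_CE = V_CC − I_C·R_C = 13 − 2.21×0.82 = 11.2 V > V_CE(sat), so the active-region assumption holds.

active; I_C ≈ 2.2 mA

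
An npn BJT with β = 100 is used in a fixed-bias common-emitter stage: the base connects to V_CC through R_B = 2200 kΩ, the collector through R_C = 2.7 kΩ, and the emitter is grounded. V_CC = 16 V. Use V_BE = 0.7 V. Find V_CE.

Base loop: V_CC = I_B·R_B + V_BE, so I_B = (16 − 0.7)/2200 kΩ = 0.00695 mA.
In the active region I_C = β·I_B = 100 × 0.00695 = 0.695 mA.
Collector loop: V_CE = V_CC − I_C·R_C = 16 − 0.695×2.7 = 14.1 V.
Since V_CE = 14.1 V > V_CE(sat) ≈ 0.2 V, the transistor is in the active region as assumed.

V_CE ≈ 14 V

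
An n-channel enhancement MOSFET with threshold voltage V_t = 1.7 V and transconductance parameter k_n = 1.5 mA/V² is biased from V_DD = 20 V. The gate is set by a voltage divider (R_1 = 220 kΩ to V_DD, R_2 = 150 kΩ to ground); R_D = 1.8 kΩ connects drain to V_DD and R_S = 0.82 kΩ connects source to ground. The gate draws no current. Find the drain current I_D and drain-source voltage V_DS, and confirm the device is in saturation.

V_G = V_DD·R_2/(R_1+R_2) = 20×150/370 = 8.11 V.
Assume saturation: I_D = (k_n/2)(V_GS − V_t)² with V_GS = V_G − I_D·R_S = 8.11 − 0.82·I_D.
Substituting gives 0.504·I_D² − 8.88·I_D + 30.8 = 0, with roots I_D = 4.75 or 12.9 mA.
The root I_D = 12.9 mA gives V_GS = -2.44 V ≤ V_t, so take I_D = 4.75 mA.
Then V_GS = 4.22 V and V_DS = V_DD − I_D(R_D+R_S) = 20 − 4.75×2.62 = 7.56 V.
Saturation requires V_DS ≥ V_GS − V_t = 2.52 V; 7.56 ≥ 2.52 ✓.

I_D ≈ 4.7 mA, V_DS ≈ 7.6 V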